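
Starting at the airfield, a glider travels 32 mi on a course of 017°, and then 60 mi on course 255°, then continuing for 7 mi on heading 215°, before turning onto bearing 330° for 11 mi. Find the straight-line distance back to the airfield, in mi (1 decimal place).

61.1 mi

Leg 1 (017°, 32 mi): east 32 sin 17° = 9.36, north 32 cos 17° = 30.60
Leg 2 (255°, 60 mi): east 60 sin 255° = -57.96, north 60 cos 255° = -15.53
Leg 3 (215°, 7 mi): east 7 sin 215° = -4.02, north 7 cos 215° = -5.73
Leg 4 (330°, 11 mi): east 11 sin 330° = -5.50, north 11 cos 330° = 9.53
Net: -58.11 east, 18.86 north. Distance = √((-58.11)² + (18.86)²) = 61.100 mi.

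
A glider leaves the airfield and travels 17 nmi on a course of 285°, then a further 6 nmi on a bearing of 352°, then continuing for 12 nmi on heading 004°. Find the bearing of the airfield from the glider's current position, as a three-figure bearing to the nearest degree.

Leg 1 (285°, 17 nmi): east 17 sin 285° = -16.42, north 17 cos 285° = 4.40
Leg 2 (352°, 6 nmi): east 6 sin 352° = -0.84, north 6 cos 352° = 5.94
Leg 3 (004°, 12 nmi): east 12 sin 4° = 0.84, north 12 cos 4° = 11.97
Net displacement: -16.42 east, 22.31 north. Direction back to start is (16.42, -22.31): bearing = atan2(16.42, -22.31) mod 360° = 143.65° ≈ 144°.

144°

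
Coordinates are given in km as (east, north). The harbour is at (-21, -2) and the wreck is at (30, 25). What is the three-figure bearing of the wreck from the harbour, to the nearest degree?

Δeast = 30 − -21 = 51.00; Δnorth = 25 − -2 = 27.00.
Bearing = atan2(Δeast, Δnorth) mod 360° = 62.10° ≈ 062°.

062°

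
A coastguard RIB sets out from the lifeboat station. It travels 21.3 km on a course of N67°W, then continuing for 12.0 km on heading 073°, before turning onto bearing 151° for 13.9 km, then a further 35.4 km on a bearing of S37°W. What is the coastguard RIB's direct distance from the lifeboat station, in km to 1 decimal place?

36.5 km

Leg 1 (N67°W, 21.3 km): east 21.3 sin 293° = -19.61, north 21.3 cos 293° = 8.32
Leg 2 (073°, 12.0 km): east 12.0 sin 73° = 11.48, north 12.0 cos 73° = 3.51
Leg 3 (151°, 13.9 km): east 13.9 sin 151° = 6.74, north 13.9 cos 151° = -12.16
Leg 4 (S37°W, 35.4 km): east 35.4 sin 217° = -21.30, north 35.4 cos 217° = -28.27
Net: -22.70 east, -28.60 north. Distance = √((-22.70)² + (-28.60)²) = 36.510 km.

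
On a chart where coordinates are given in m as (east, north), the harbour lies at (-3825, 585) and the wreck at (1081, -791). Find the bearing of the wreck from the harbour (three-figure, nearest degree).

Δeast = 1081 − -3825 = 4906.00; Δnorth = -791 − 585 = -1376.00.
Bearing = atan2(Δeast, Δnorth) mod 360° = 105.67° ≈ 106°.

106°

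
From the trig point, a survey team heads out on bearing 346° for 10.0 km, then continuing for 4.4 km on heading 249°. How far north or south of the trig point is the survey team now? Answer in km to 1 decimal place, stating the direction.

Leg 1 (346°, 10.0 km): east 10.0 sin 346° = -2.42, north 10.0 cos 346° = 9.70
Leg 2 (249°, 4.4 km): east 4.4 sin 249° = -4.11, north 4.4 cos 249° = -1.58
Net north component: 8.13 km.

8.1 km north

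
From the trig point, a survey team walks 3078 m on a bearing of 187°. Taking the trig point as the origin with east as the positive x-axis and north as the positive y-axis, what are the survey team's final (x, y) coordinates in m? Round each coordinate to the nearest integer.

(-375, -3055)

Leg 1 (187°, 3078 m): east 3078 sin 187° = -375.11, north 3078 cos 187° = -3055.06
Summing: -375.11 m east, -3055.06 m north → (-375, -3055).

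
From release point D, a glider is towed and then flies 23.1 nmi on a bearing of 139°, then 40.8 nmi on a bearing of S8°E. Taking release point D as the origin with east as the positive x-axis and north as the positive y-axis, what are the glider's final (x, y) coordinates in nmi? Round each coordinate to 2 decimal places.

(20.83, -57.84)

Leg 1 (139°, 23.1 nmi): east 23.1 sin 139° = 15.15, north 23.1 cos 139° = -17.43
Leg 2 (S8°E, 40.8 nmi): east 40.8 sin 172° = 5.68, north 40.8 cos 172° = -40.40
Summing: 20.83 nmi east, -57.84 nmi north → (20.83, -57.84).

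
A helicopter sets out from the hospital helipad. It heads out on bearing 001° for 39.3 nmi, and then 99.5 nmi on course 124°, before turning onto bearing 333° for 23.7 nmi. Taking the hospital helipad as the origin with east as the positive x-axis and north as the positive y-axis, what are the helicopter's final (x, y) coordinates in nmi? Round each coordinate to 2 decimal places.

(72.42, 4.77)

Leg 1 (001°, 39.3 nmi): east 39.3 sin 1° = 0.69, north 39.3 cos 1° = 39.29
Leg 2 (124°, 99.5 nmi): east 99.5 sin 124° = 82.49, north 99.5 cos 124° = -55.64
Leg 3 (333°, 23.7 nmi): east 23.7 sin 333° = -10.76, north 23.7 cos 333° = 21.12
Summing: 72.42 nmi east, 4.77 nmi north → (72.42, 4.77).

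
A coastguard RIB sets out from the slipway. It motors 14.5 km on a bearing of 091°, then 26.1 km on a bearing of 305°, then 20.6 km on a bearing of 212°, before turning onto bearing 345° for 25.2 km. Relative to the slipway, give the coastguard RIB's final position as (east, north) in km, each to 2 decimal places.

Leg 1 (091°, 14.5 km): east 14.5 sin 91° = 14.50, north 14.5 cos 91° = -0.25
Leg 2 (305°, 26.1 km): east 26.1 sin 305° = -21.38, north 26.1 cos 305° = 14.97
Leg 3 (212°, 20.6 km): east 20.6 sin 212° = -10.92, north 20.6 cos 212° = -17.47
Leg 4 (345°, 25.2 km): east 25.2 sin 345° = -6.52, north 25.2 cos 345° = 24.34
Summing: -24.32 km east, 21.59 km north → (-24.32, 21.59).

(-24.32, 21.59)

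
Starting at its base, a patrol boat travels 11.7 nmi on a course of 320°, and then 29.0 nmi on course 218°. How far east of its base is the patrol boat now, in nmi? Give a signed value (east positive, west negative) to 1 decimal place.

Leg 1 (320°, 11.7 nmi): east 11.7 sin 320° = -7.52, north 11.7 cos 320° = 8.96
Leg 2 (218°, 29.0 nmi): east 29.0 sin 218° = -17.85, north 29.0 cos 218° = -22.85
Net east component: -25.37 nmi.

-25.4 nmi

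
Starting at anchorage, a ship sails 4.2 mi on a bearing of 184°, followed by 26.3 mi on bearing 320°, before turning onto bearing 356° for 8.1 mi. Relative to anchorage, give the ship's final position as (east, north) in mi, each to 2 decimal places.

(-17.76, 24.04)

Leg 1 (184°, 4.2 mi): east 4.2 sin 184° = -0.29, north 4.2 cos 184° = -4.19
Leg 2 (320°, 26.3 mi): east 26.3 sin 320° = -16.91, north 26.3 cos 320° = 20.15
Leg 3 (356°, 8.1 mi): east 8.1 sin 356° = -0.57, north 8.1 cos 356° = 8.08
Summing: -17.76 mi east, 24.04 mi north → (-17.76, 24.04).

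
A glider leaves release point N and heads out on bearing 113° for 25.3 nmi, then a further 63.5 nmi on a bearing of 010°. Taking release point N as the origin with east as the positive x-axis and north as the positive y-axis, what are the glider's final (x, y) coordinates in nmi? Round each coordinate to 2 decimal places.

(34.32, 52.65)

Leg 1 (113°, 25.3 nmi): east 25.3 sin 113° = 23.29, north 25.3 cos 113° = -9.89
Leg 2 (010°, 63.5 nmi): east 63.5 sin 10° = 11.03, north 63.5 cos 10° = 62.54
Summing: 34.32 nmi east, 52.65 nmi north → (34.32, 52.65).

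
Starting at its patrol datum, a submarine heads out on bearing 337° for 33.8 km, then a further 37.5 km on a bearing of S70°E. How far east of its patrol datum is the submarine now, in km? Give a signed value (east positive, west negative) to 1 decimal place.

Leg 1 (337°, 33.8 km): east 33.8 sin 337° = -13.21, north 33.8 cos 337° = 31.11
Leg 2 (S70°E, 37.5 km): east 37.5 sin 110° = 35.24, north 37.5 cos 110° = -12.83
Net east component: 22.03 km.

22.0 km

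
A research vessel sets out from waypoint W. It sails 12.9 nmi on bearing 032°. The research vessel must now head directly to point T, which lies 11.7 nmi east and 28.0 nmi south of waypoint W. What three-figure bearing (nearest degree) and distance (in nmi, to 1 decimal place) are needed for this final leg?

Leg 1 (032°, 12.9 nmi): east 12.9 sin 32° = 6.84, north 12.9 cos 32° = 10.94
Current position: (6.84, 10.94). Target: (11.7, -28.0). Remaining: Δeast = 4.86, Δnorth = -38.94.
Bearing = atan2(4.86, -38.94) mod 360° = 172.88°; distance = √((4.86)² + (-38.94)²) = 39.242 nmi.

173°, 39.2 nmi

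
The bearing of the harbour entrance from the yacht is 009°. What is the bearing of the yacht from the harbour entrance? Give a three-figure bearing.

Back-bearing = 009° + 180° = 189°.

189°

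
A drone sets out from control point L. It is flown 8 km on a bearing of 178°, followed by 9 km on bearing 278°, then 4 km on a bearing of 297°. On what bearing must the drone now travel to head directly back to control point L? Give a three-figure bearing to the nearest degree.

068°

Leg 1 (178°, 8 km): east 8 sin 178° = 0.28, north 8 cos 178° = -8.00
Leg 2 (278°, 9 km): east 9 sin 278° = -8.91, north 9 cos 278° = 1.25
Leg 3 (297°, 4 km): east 4 sin 297° = -3.56, north 4 cos 297° = 1.82
Net displacement: -12.20 east, -4.93 north. Direction back to start is (12.20, 4.93): bearing = atan2(12.20, 4.93) mod 360° = 68.01° ≈ 068°.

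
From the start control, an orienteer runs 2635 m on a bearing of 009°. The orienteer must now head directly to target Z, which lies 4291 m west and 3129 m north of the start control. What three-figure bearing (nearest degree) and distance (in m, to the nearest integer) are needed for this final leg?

276°, 4733 m

Leg 1 (009°, 2635 m): east 2635 sin 9° = 412.20, north 2635 cos 9° = 2602.56
Current position: (412.20, 2602.56). Target: (-4291, 3129). Remaining: Δeast = -4703.20, Δnorth = 526.44.
Bearing = atan2(-4703.20, 526.44) mod 360° = 276.39°; distance = √((-4703.20)² + (526.44)²) = 4732.576 m.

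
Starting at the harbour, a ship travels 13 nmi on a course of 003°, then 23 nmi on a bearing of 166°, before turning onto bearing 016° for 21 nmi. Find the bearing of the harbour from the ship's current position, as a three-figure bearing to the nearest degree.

Leg 1 (003°, 13 nmi): east 13 sin 3° = 0.68, north 13 cos 3° = 12.98
Leg 2 (166°, 23 nmi): east 23 sin 166° = 5.56, north 23 cos 166° = -22.32
Leg 3 (016°, 21 nmi): east 21 sin 16° = 5.79, north 21 cos 16° = 20.19
Net displacement: 12.03 east, 10.85 north. Direction back to start is (-12.03, -10.85): bearing = atan2(-12.03, -10.85) mod 360° = 227.95° ≈ 228°.

228°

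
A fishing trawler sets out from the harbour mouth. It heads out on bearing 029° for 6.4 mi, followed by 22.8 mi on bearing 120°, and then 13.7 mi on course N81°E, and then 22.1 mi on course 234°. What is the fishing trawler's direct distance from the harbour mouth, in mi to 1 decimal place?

24.9 mi

Leg 1 (029°, 6.4 mi): east 6.4 sin 29° = 3.10, north 6.4 cos 29° = 5.60
Leg 2 (120°, 22.8 mi): east 22.8 sin 120° = 19.75, north 22.8 cos 120° = -11.40
Leg 3 (N81°E, 13.7 mi): east 13.7 sin 81° = 13.53, north 13.7 cos 81° = 2.14
Leg 4 (234°, 22.1 mi): east 22.1 sin 234° = -17.88, north 22.1 cos 234° = -12.99
Net: 18.50 east, -16.65 north. Distance = √((18.50)² + (-16.65)²) = 24.889 mi.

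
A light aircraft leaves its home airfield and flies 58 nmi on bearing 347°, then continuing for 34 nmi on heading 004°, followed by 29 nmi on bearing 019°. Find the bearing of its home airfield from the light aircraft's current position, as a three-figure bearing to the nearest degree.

179°

Leg 1 (347°, 58 nmi): east 58 sin 347° = -13.05, north 58 cos 347° = 56.51
Leg 2 (004°, 34 nmi): east 34 sin 4° = 2.37, north 34 cos 4° = 33.92
Leg 3 (019°, 29 nmi): east 29 sin 19° = 9.44, north 29 cos 19° = 27.42
Net displacement: -1.23 east, 117.85 north. Direction back to start is (1.23, -117.85): bearing = atan2(1.23, -117.85) mod 360° = 179.40° ≈ 179°.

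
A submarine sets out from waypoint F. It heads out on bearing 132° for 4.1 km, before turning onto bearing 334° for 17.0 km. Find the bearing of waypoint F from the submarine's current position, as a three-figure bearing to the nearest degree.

161°

Leg 1 (132°, 4.1 km): east 4.1 sin 132° = 3.05, north 4.1 cos 132° = -2.74
Leg 2 (334°, 17.0 km): east 17.0 sin 334° = -7.45, north 17.0 cos 334° = 15.28
Net displacement: -4.41 east, 12.54 north. Direction back to start is (4.41, -12.54): bearing = atan2(4.41, -12.54) mod 360° = 160.64° ≈ 161°.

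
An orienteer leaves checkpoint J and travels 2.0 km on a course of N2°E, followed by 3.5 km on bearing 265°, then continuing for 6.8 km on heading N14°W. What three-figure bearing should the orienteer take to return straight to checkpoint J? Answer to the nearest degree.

Leg 1 (N2°E, 2.0 km): east 2.0 sin 2° = 0.07, north 2.0 cos 2° = 2.00
Leg 2 (265°, 3.5 km): east 3.5 sin 265° = -3.49, north 3.5 cos 265° = -0.31
Leg 3 (N14°W, 6.8 km): east 6.8 sin 346° = -1.65, north 6.8 cos 346° = 6.60
Net displacement: -5.06 east, 8.29 north. Direction back to start is (5.06, -8.29): bearing = atan2(5.06, -8.29) mod 360° = 148.60° ≈ 149°.

149°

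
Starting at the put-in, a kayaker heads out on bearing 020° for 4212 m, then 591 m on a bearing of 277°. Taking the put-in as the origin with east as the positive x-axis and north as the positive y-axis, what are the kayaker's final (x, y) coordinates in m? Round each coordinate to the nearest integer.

Leg 1 (020°, 4212 m): east 4212 sin 20° = 1440.59, north 4212 cos 20° = 3957.99
Leg 2 (277°, 591 m): east 591 sin 277° = -586.59, north 591 cos 277° = 72.02
Summing: 853.99 m east, 4030.01 m north → (854, 4030).

(854, 4030)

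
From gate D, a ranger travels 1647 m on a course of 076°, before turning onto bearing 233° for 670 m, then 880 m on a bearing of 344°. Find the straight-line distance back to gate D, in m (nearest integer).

Leg 1 (076°, 1647 m): east 1647 sin 76° = 1598.08, north 1647 cos 76° = 398.45
Leg 2 (233°, 670 m): east 670 sin 233° = -535.09, north 670 cos 233° = -403.22
Leg 3 (344°, 880 m): east 880 sin 344° = -242.56, north 880 cos 344° = 845.91
Net: 820.43 east, 841.14 north. Distance = √((820.43)² + (841.14)²) = 1174.999 m.

1175 m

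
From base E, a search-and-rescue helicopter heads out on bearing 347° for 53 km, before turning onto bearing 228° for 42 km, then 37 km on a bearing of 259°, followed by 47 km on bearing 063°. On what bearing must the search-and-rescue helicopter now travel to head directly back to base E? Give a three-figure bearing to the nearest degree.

135°

Leg 1 (347°, 53 km): east 53 sin 347° = -11.92, north 53 cos 347° = 51.64
Leg 2 (228°, 42 km): east 42 sin 228° = -31.21, north 42 cos 228° = -28.10
Leg 3 (259°, 37 km): east 37 sin 259° = -36.32, north 37 cos 259° = -7.06
Leg 4 (063°, 47 km): east 47 sin 63° = 41.88, north 47 cos 63° = 21.34
Net displacement: -37.58 east, 37.82 north. Direction back to start is (37.58, -37.82): bearing = atan2(37.58, -37.82) mod 360° = 135.18° ≈ 135°.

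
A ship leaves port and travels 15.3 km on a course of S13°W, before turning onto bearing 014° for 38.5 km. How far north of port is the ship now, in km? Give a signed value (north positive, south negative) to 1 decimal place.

Leg 1 (S13°W, 15.3 km): east 15.3 sin 193° = -3.44, north 15.3 cos 193° = -14.91
Leg 2 (014°, 38.5 km): east 38.5 sin 14° = 9.31, north 38.5 cos 14° = 37.36
Net north component: 22.45 km.

22.4 km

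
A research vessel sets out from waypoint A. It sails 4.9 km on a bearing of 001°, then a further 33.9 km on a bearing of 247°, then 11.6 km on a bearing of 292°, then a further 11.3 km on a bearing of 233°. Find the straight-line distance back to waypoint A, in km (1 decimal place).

Leg 1 (001°, 4.9 km): east 4.9 sin 1° = 0.09, north 4.9 cos 1° = 4.90
Leg 2 (247°, 33.9 km): east 33.9 sin 247° = -31.21, north 33.9 cos 247° = -13.25
Leg 3 (292°, 11.6 km): east 11.6 sin 292° = -10.76, north 11.6 cos 292° = 4.35
Leg 4 (233°, 11.3 km): east 11.3 sin 233° = -9.02, north 11.3 cos 233° = -6.80
Net: -50.90 east, -10.80 north. Distance = √((-50.90)² + (-10.80)²) = 52.033 km.

52.0 km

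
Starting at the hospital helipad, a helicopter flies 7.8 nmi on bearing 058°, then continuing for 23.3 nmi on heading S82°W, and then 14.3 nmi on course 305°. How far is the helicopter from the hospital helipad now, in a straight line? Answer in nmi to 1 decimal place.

Leg 1 (058°, 7.8 nmi): east 7.8 sin 58° = 6.61, north 7.8 cos 58° = 4.13
Leg 2 (S82°W, 23.3 nmi): east 23.3 sin 262° = -23.07, north 23.3 cos 262° = -3.24
Leg 3 (305°, 14.3 nmi): east 14.3 sin 305° = -11.71, north 14.3 cos 305° = 8.20
Net: -28.17 east, 9.09 north. Distance = √((-28.17)² + (9.09)²) = 29.603 nmi.

29.6 nmi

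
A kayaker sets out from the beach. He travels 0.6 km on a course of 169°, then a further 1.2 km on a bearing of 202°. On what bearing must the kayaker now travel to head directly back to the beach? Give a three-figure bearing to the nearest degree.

011°

Leg 1 (169°, 0.6 km): east 0.6 sin 169° = 0.11, north 0.6 cos 169° = -0.59
Leg 2 (202°, 1.2 km): east 1.2 sin 202° = -0.45, north 1.2 cos 202° = -1.11
Net displacement: -0.34 east, -1.70 north. Direction back to start is (0.34, 1.70): bearing = atan2(0.34, 1.70) mod 360° = 11.14° ≈ 011°.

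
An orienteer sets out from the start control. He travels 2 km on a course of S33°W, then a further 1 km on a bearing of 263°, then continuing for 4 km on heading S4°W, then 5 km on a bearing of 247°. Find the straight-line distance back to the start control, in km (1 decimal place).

10.4 km

Leg 1 (S33°W, 2 km): east 2 sin 213° = -1.09, north 2 cos 213° = -1.68
Leg 2 (263°, 1 km): east 1 sin 263° = -0.99, north 1 cos 263° = -0.12
Leg 3 (S4°W, 4 km): east 4 sin 184° = -0.28, north 4 cos 184° = -3.99
Leg 4 (247°, 5 km): east 5 sin 247° = -4.60, north 5 cos 247° = -1.95
Net: -6.96 east, -7.74 north. Distance = √((-6.96)² + (-7.74)²) = 10.414 km.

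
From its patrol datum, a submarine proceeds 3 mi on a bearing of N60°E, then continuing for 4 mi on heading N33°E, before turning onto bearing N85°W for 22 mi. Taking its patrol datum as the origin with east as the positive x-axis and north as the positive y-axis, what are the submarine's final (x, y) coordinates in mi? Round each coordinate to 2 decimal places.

(-17.14, 6.77)

Leg 1 (N60°E, 3 mi): east 3 sin 60° = 2.60, north 3 cos 60° = 1.50
Leg 2 (N33°E, 4 mi): east 4 sin 33° = 2.18, north 4 cos 33° = 3.35
Leg 3 (N85°W, 22 mi): east 22 sin 275° = -21.92, north 22 cos 275° = 1.92
Summing: -17.14 mi east, 6.77 mi north → (-17.14, 6.77).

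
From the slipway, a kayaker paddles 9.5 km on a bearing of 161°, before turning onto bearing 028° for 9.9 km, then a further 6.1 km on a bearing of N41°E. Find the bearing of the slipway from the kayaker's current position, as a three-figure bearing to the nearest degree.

Leg 1 (161°, 9.5 km): east 9.5 sin 161° = 3.09, north 9.5 cos 161° = -8.98
Leg 2 (028°, 9.9 km): east 9.9 sin 28° = 4.65, north 9.9 cos 28° = 8.74
Leg 3 (N41°E, 6.1 km): east 6.1 sin 41° = 4.00, north 6.1 cos 41° = 4.60
Net displacement: 11.74 east, 4.36 north. Direction back to start is (-11.74, -4.36): bearing = atan2(-11.74, -4.36) mod 360° = 249.62° ≈ 250°.

250°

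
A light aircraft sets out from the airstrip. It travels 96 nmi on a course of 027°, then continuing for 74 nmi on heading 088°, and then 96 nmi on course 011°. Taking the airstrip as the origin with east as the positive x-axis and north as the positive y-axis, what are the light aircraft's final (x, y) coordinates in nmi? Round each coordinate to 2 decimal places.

(135.86, 182.36)

Leg 1 (027°, 96 nmi): east 96 sin 27° = 43.58, north 96 cos 27° = 85.54
Leg 2 (088°, 74 nmi): east 74 sin 88° = 73.95, north 74 cos 88° = 2.58
Leg 3 (011°, 96 nmi): east 96 sin 11° = 18.32, north 96 cos 11° = 94.24
Summing: 135.86 nmi east, 182.36 nmi north → (135.86, 182.36).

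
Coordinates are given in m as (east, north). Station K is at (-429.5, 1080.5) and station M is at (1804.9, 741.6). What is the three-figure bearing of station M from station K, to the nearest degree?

Δeast = 1804.9 − -429.5 = 2234.40; Δnorth = 741.6 − 1080.5 = -338.90.
Bearing = atan2(Δeast, Δnorth) mod 360° = 98.62° ≈ 099°.

099°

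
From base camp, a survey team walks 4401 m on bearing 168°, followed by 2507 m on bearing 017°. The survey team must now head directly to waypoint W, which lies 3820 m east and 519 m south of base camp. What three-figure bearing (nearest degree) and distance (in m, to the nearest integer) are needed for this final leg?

Leg 1 (168°, 4401 m): east 4401 sin 168° = 915.02, north 4401 cos 168° = -4304.83
Leg 2 (017°, 2507 m): east 2507 sin 17° = 732.98, north 2507 cos 17° = 2397.46
Current position: (1648.00, -1907.37). Target: (3820, -519). Remaining: Δeast = 2172.00, Δnorth = 1388.37.
Bearing = atan2(2172.00, 1388.37) mod 360° = 57.41°; distance = √((2172.00)² + (1388.37)²) = 2577.825 m.

057°, 2578 m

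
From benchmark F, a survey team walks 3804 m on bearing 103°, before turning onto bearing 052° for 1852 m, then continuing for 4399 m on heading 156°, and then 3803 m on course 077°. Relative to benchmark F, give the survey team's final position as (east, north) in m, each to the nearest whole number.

Leg 1 (103°, 3804 m): east 3804 sin 103° = 3706.50, north 3804 cos 103° = -855.71
Leg 2 (052°, 1852 m): east 1852 sin 52° = 1459.40, north 1852 cos 52° = 1140.21
Leg 3 (156°, 4399 m): east 4399 sin 156° = 1789.23, north 4399 cos 156° = -4018.69
Leg 4 (077°, 3803 m): east 3803 sin 77° = 3705.53, north 3803 cos 77° = 855.49
Summing: 10660.66 m east, -2878.71 m north → (10661, -2879).

(10661, -2879)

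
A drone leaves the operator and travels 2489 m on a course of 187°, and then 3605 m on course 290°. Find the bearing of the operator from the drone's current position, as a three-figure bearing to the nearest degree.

Leg 1 (187°, 2489 m): east 2489 sin 187° = -303.33, north 2489 cos 187° = -2470.45
Leg 2 (290°, 3605 m): east 3605 sin 290° = -3387.59, north 3605 cos 290° = 1232.98
Net displacement: -3690.92 east, -1237.46 north. Direction back to start is (3690.92, 1237.46): bearing = atan2(3690.92, 1237.46) mod 360° = 71.47° ≈ 071°.

071°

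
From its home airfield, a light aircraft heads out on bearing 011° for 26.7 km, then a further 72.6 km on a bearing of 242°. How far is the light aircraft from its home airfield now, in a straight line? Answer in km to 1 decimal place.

Leg 1 (011°, 26.7 km): east 26.7 sin 11° = 5.09, north 26.7 cos 11° = 26.21
Leg 2 (242°, 72.6 km): east 72.6 sin 242° = -64.10, north 72.6 cos 242° = -34.08
Net: -59.01 east, -7.87 north. Distance = √((-59.01)² + (-7.87)²) = 59.530 km.

59.5 km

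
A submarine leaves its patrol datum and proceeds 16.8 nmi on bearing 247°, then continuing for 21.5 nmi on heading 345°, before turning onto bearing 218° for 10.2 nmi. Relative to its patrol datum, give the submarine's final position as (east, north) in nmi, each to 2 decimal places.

(-27.31, 6.17)

Leg 1 (247°, 16.8 nmi): east 16.8 sin 247° = -15.46, north 16.8 cos 247° = -6.56
Leg 2 (345°, 21.5 nmi): east 21.5 sin 345° = -5.56, north 21.5 cos 345° = 20.77
Leg 3 (218°, 10.2 nmi): east 10.2 sin 218° = -6.28, north 10.2 cos 218° = -8.04
Summing: -27.31 nmi east, 6.17 nmi north → (-27.31, 6.17).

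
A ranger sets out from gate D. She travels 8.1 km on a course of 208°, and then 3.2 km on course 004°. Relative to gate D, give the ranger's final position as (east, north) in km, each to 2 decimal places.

Leg 1 (208°, 8.1 km): east 8.1 sin 208° = -3.80, north 8.1 cos 208° = -7.15
Leg 2 (004°, 3.2 km): east 3.2 sin 4° = 0.22, north 3.2 cos 4° = 3.19
Summing: -3.58 km east, -3.96 km north → (-3.58, -3.96).

(-3.58, -3.96)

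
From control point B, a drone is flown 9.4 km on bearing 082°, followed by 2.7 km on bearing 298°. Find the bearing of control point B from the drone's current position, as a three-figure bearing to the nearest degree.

Leg 1 (082°, 9.4 km): east 9.4 sin 82° = 9.31, north 9.4 cos 82° = 1.31
Leg 2 (298°, 2.7 km): east 2.7 sin 298° = -2.38, north 2.7 cos 298° = 1.27
Net displacement: 6.92 east, 2.58 north. Direction back to start is (-6.92, -2.58): bearing = atan2(-6.92, -2.58) mod 360° = 249.60° ≈ 250°.

250°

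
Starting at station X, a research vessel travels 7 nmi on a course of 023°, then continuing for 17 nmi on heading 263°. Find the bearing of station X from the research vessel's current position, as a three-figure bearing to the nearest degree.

107°

Leg 1 (023°, 7 nmi): east 7 sin 23° = 2.74, north 7 cos 23° = 6.44
Leg 2 (263°, 17 nmi): east 17 sin 263° = -16.87, north 17 cos 263° = -2.07
Net displacement: -14.14 east, 4.37 north. Direction back to start is (14.14, -4.37): bearing = atan2(14.14, -4.37) mod 360° = 107.18° ≈ 107°.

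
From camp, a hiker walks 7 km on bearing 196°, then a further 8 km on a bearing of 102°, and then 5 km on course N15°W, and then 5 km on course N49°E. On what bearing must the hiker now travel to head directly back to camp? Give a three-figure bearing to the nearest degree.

Leg 1 (196°, 7 km): east 7 sin 196° = -1.93, north 7 cos 196° = -6.73
Leg 2 (102°, 8 km): east 8 sin 102° = 7.83, north 8 cos 102° = -1.66
Leg 3 (N15°W, 5 km): east 5 sin 345° = -1.29, north 5 cos 345° = 4.83
Leg 4 (N49°E, 5 km): east 5 sin 49° = 3.77, north 5 cos 49° = 3.28
Net displacement: 8.38 east, -0.28 north. Direction back to start is (-8.38, 0.28): bearing = atan2(-8.38, 0.28) mod 360° = 271.93° ≈ 272°.

272°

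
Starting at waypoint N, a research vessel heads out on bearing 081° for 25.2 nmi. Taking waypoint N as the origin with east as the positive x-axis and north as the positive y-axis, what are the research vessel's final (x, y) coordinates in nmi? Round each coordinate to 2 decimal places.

Leg 1 (081°, 25.2 nmi): east 25.2 sin 81° = 24.89, north 25.2 cos 81° = 3.94
Summing: 24.89 nmi east, 3.94 nmi north → (24.89, 3.94).

(24.89, 3.94)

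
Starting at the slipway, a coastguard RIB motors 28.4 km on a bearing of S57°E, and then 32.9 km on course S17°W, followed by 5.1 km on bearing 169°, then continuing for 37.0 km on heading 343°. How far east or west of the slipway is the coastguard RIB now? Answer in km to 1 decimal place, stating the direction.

4.4 km east

Leg 1 (S57°E, 28.4 km): east 28.4 sin 123° = 23.82, north 28.4 cos 123° = -15.47
Leg 2 (S17°W, 32.9 km): east 32.9 sin 197° = -9.62, north 32.9 cos 197° = -31.46
Leg 3 (169°, 5.1 km): east 5.1 sin 169° = 0.97, north 5.1 cos 169° = -5.01
Leg 4 (343°, 37.0 km): east 37.0 sin 343° = -10.82, north 37.0 cos 343° = 35.38
Net east component: 4.35 km.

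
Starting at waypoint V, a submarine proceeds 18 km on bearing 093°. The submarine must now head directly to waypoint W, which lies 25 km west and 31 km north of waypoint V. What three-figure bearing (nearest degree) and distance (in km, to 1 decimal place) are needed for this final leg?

Leg 1 (093°, 18 km): east 18 sin 93° = 17.98, north 18 cos 93° = -0.94
Current position: (17.98, -0.94). Target: (-25, 31). Remaining: Δeast = -42.98, Δnorth = 31.94.
Bearing = atan2(-42.98, 31.94) mod 360° = 306.62°; distance = √((-42.98)² + (31.94)²) = 53.546 km.

307°, 53.5 km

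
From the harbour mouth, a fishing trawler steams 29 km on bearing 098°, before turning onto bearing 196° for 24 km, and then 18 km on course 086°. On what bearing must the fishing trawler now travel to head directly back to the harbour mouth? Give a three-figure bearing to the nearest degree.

303°

Leg 1 (098°, 29 km): east 29 sin 98° = 28.72, north 29 cos 98° = -4.04
Leg 2 (196°, 24 km): east 24 sin 196° = -6.62, north 24 cos 196° = -23.07
Leg 3 (086°, 18 km): east 18 sin 86° = 17.96, north 18 cos 86° = 1.26
Net displacement: 40.06 east, -25.85 north. Direction back to start is (-40.06, 25.85): bearing = atan2(-40.06, 25.85) mod 360° = 302.84° ≈ 303°.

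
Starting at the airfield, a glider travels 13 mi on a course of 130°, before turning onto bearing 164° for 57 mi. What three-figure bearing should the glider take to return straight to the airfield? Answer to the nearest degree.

Leg 1 (130°, 13 mi): east 13 sin 130° = 9.96, north 13 cos 130° = -8.36
Leg 2 (164°, 57 mi): east 57 sin 164° = 15.71, north 57 cos 164° = -54.79
Net displacement: 25.67 east, -63.15 north. Direction back to start is (-25.67, 63.15): bearing = atan2(-25.67, 63.15) mod 360° = 337.88° ≈ 338°.

338°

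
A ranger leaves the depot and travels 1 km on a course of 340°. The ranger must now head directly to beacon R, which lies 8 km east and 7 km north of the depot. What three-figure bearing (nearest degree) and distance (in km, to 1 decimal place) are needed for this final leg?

Leg 1 (340°, 1 km): east 1 sin 340° = -0.34, north 1 cos 340° = 0.94
Current position: (-0.34, 0.94). Target: (8, 7). Remaining: Δeast = 8.34, Δnorth = 6.06.
Bearing = atan2(8.34, 6.06) mod 360° = 54.00°; distance = √((8.34)² + (6.06)²) = 10.311 km.

054°, 10.3 km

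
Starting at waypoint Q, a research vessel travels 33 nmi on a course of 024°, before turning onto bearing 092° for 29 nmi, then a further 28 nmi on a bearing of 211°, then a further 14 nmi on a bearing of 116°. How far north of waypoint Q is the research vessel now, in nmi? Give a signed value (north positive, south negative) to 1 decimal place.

-1.0 nmi

Leg 1 (024°, 33 nmi): east 33 sin 24° = 13.42, north 33 cos 24° = 30.15
Leg 2 (092°, 29 nmi): east 29 sin 92° = 28.98, north 29 cos 92° = -1.01
Leg 3 (211°, 28 nmi): east 28 sin 211° = -14.42, north 28 cos 211° = -24.00
Leg 4 (116°, 14 nmi): east 14 sin 116° = 12.58, north 14 cos 116° = -6.14
Net north component: -1.00 nmi.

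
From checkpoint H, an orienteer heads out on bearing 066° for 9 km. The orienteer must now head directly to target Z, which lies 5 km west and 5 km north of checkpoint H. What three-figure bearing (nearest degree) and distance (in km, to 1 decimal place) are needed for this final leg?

Leg 1 (066°, 9 km): east 9 sin 66° = 8.22, north 9 cos 66° = 3.66
Current position: (8.22, 3.66). Target: (-5, 5). Remaining: Δeast = -13.22, Δnorth = 1.34.
Bearing = atan2(-13.22, 1.34) mod 360° = 275.78°; distance = √((-13.22)² + (1.34)²) = 13.290 km.

276°, 13.3 km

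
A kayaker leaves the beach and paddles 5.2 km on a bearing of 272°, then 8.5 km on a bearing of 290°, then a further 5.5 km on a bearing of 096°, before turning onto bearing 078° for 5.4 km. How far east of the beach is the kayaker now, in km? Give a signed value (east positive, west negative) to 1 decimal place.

Leg 1 (272°, 5.2 km): east 5.2 sin 272° = -5.20, north 5.2 cos 272° = 0.18
Leg 2 (290°, 8.5 km): east 8.5 sin 290° = -7.99, north 8.5 cos 290° = 2.91
Leg 3 (096°, 5.5 km): east 5.5 sin 96° = 5.47, north 5.5 cos 96° = -0.57
Leg 4 (078°, 5.4 km): east 5.4 sin 78° = 5.28, north 5.4 cos 78° = 1.12
Net east component: -2.43 km.

-2.4 km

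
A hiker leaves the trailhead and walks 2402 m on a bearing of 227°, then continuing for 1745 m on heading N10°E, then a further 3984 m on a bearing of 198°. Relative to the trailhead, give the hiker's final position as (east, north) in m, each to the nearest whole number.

Leg 1 (227°, 2402 m): east 2402 sin 227° = -1756.71, north 2402 cos 227° = -1638.16
Leg 2 (N10°E, 1745 m): east 1745 sin 10° = 303.02, north 1745 cos 10° = 1718.49
Leg 3 (198°, 3984 m): east 3984 sin 198° = -1231.12, north 3984 cos 198° = -3789.01
Summing: -2684.82 m east, -3708.68 m north → (-2685, -3709).

(-2685, -3709)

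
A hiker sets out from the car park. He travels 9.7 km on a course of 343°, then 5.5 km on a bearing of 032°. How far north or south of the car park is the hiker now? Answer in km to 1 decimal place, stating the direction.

Leg 1 (343°, 9.7 km): east 9.7 sin 343° = -2.84, north 9.7 cos 343° = 9.28
Leg 2 (032°, 5.5 km): east 5.5 sin 32° = 2.91, north 5.5 cos 32° = 4.66
Net north component: 13.94 km.

13.9 km north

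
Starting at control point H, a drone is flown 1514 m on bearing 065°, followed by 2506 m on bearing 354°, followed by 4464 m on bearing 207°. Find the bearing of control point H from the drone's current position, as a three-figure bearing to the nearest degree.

Leg 1 (065°, 1514 m): east 1514 sin 65° = 1372.15, north 1514 cos 65° = 639.84
Leg 2 (354°, 2506 m): east 2506 sin 354° = -261.95, north 2506 cos 354° = 2492.27
Leg 3 (207°, 4464 m): east 4464 sin 207° = -2026.61, north 4464 cos 207° = -3977.45
Net displacement: -916.41 east, -845.34 north. Direction back to start is (916.41, 845.34): bearing = atan2(916.41, 845.34) mod 360° = 47.31° ≈ 047°.

047°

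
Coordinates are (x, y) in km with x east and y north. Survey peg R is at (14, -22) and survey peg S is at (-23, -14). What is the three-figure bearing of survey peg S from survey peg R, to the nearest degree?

282°

Δeast = -23 − 14 = -37.00; Δnorth = -14 − -22 = 8.00.
Bearing = atan2(Δeast, Δnorth) mod 360° = 282.20° ≈ 282°.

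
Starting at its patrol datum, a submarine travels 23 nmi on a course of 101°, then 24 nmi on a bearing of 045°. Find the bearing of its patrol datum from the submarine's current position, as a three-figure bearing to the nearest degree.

Leg 1 (101°, 23 nmi): east 23 sin 101° = 22.58, north 23 cos 101° = -4.39
Leg 2 (045°, 24 nmi): east 24 sin 45° = 16.97, north 24 cos 45° = 16.97
Net displacement: 39.55 east, 12.58 north. Direction back to start is (-39.55, -12.58): bearing = atan2(-39.55, -12.58) mod 360° = 252.35° ≈ 252°.

252°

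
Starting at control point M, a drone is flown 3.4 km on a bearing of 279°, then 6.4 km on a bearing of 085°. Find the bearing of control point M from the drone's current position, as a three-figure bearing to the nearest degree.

250°

Leg 1 (279°, 3.4 km): east 3.4 sin 279° = -3.36, north 3.4 cos 279° = 0.53
Leg 2 (085°, 6.4 km): east 6.4 sin 85° = 6.38, north 6.4 cos 85° = 0.56
Net displacement: 3.02 east, 1.09 north. Direction back to start is (-3.02, -1.09): bearing = atan2(-3.02, -1.09) mod 360° = 250.14° ≈ 250°.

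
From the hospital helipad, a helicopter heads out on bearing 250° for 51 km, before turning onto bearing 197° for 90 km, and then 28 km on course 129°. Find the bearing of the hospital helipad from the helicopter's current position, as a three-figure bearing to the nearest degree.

Leg 1 (250°, 51 km): east 51 sin 250° = -47.92, north 51 cos 250° = -17.44
Leg 2 (197°, 90 km): east 90 sin 197° = -26.31, north 90 cos 197° = -86.07
Leg 3 (129°, 28 km): east 28 sin 129° = 21.76, north 28 cos 129° = -17.62
Net displacement: -52.48 east, -121.13 north. Direction back to start is (52.48, 121.13): bearing = atan2(52.48, 121.13) mod 360° = 23.42° ≈ 023°.

023°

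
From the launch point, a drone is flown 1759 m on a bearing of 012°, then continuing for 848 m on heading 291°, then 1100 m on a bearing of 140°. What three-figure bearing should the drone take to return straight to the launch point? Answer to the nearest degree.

Leg 1 (012°, 1759 m): east 1759 sin 12° = 365.72, north 1759 cos 12° = 1720.56
Leg 2 (291°, 848 m): east 848 sin 291° = -791.68, north 848 cos 291° = 303.90
Leg 3 (140°, 1100 m): east 1100 sin 140° = 707.07, north 1100 cos 140° = -842.65
Net displacement: 281.11 east, 1181.81 north. Direction back to start is (-281.11, -1181.81): bearing = atan2(-281.11, -1181.81) mod 360° = 193.38° ≈ 193°.

193°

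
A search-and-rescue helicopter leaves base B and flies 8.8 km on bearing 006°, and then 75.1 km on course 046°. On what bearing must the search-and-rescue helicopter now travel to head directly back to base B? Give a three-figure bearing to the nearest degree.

Leg 1 (006°, 8.8 km): east 8.8 sin 6° = 0.92, north 8.8 cos 6° = 8.75
Leg 2 (046°, 75.1 km): east 75.1 sin 46° = 54.02, north 75.1 cos 46° = 52.17
Net displacement: 54.94 east, 60.92 north. Direction back to start is (-54.94, -60.92): bearing = atan2(-54.94, -60.92) mod 360° = 222.05° ≈ 222°.

222°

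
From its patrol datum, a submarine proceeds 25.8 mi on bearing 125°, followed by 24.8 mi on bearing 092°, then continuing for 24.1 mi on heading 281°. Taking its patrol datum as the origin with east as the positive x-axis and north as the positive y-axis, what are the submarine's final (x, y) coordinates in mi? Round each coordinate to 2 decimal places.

(22.26, -11.07)

Leg 1 (125°, 25.8 mi): east 25.8 sin 125° = 21.13, north 25.8 cos 125° = -14.80
Leg 2 (092°, 24.8 mi): east 24.8 sin 92° = 24.78, north 24.8 cos 92° = -0.87
Leg 3 (281°, 24.1 mi): east 24.1 sin 281° = -23.66, north 24.1 cos 281° = 4.60
Summing: 22.26 mi east, -11.07 mi north → (22.26, -11.07).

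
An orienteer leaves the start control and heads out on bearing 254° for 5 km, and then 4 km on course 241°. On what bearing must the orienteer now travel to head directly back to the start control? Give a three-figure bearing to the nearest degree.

Leg 1 (254°, 5 km): east 5 sin 254° = -4.81, north 5 cos 254° = -1.38
Leg 2 (241°, 4 km): east 4 sin 241° = -3.50, north 4 cos 241° = -1.94
Net displacement: -8.30 east, -3.32 north. Direction back to start is (8.30, 3.32): bearing = atan2(8.30, 3.32) mod 360° = 68.23° ≈ 068°.

068°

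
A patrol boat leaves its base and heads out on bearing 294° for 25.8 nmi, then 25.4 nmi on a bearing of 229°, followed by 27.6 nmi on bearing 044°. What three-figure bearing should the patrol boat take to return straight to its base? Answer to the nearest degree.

120°

Leg 1 (294°, 25.8 nmi): east 25.8 sin 294° = -23.57, north 25.8 cos 294° = 10.49
Leg 2 (229°, 25.4 nmi): east 25.4 sin 229° = -19.17, north 25.4 cos 229° = -16.66
Leg 3 (044°, 27.6 nmi): east 27.6 sin 44° = 19.17, north 27.6 cos 44° = 19.85
Net displacement: -23.57 east, 13.68 north. Direction back to start is (23.57, -13.68): bearing = atan2(23.57, -13.68) mod 360° = 120.14° ≈ 120°.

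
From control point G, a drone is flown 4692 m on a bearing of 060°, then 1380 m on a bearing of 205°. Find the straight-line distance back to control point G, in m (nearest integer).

3648 m

Leg 1 (060°, 4692 m): east 4692 sin 60° = 4063.39, north 4692 cos 60° = 2346.00
Leg 2 (205°, 1380 m): east 1380 sin 205° = -583.21, north 1380 cos 205° = -1250.70
Net: 3480.18 east, 1095.30 north. Distance = √((3480.18)² + (1095.30)²) = 3648.467 m.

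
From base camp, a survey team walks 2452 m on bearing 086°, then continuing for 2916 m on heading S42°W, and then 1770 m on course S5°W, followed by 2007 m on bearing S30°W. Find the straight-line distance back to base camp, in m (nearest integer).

Leg 1 (086°, 2452 m): east 2452 sin 86° = 2446.03, north 2452 cos 86° = 171.04
Leg 2 (S42°W, 2916 m): east 2916 sin 222° = -1951.18, north 2916 cos 222° = -2167.01
Leg 3 (S5°W, 1770 m): east 1770 sin 185° = -154.27, north 1770 cos 185° = -1763.26
Leg 4 (S30°W, 2007 m): east 2007 sin 210° = -1003.50, north 2007 cos 210° = -1738.11
Net: -662.92 east, -5497.35 north. Distance = √((-662.92)² + (-5497.35)²) = 5537.172 m.

5537 m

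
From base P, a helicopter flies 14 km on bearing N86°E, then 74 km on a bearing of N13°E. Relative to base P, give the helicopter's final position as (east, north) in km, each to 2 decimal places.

(30.61, 73.08)

Leg 1 (N86°E, 14 km): east 14 sin 86° = 13.97, north 14 cos 86° = 0.98
Leg 2 (N13°E, 74 km): east 74 sin 13° = 16.65, north 74 cos 13° = 72.10
Summing: 30.61 km east, 73.08 km north → (30.61, 73.08).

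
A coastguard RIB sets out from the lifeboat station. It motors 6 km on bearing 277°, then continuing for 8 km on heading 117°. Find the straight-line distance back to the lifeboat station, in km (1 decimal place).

3.1 km

Leg 1 (277°, 6 km): east 6 sin 277° = -5.96, north 6 cos 277° = 0.73
Leg 2 (117°, 8 km): east 8 sin 117° = 7.13, north 8 cos 117° = -3.63
Net: 1.17 east, -2.90 north. Distance = √((1.17)² + (-2.90)²) = 3.129 km.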